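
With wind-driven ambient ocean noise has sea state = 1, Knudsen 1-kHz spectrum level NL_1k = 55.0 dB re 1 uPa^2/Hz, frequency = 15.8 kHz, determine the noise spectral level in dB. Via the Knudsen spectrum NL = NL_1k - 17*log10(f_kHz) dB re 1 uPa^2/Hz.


NL = NL_1k - 17*log10(f_kHz) = 55.0 - 17*log10(15.8) = 55.0 - (20.38) = 34.62

34.62 dB


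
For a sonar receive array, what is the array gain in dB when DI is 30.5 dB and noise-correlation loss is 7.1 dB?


AG = DI - L_corr = 30.5 - 7.1 = 23.4

23.4 dB


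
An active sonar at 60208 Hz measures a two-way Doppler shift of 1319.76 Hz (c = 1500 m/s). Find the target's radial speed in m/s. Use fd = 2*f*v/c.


16.44 m/s


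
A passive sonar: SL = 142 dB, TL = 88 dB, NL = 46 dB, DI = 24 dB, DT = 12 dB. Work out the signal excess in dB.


SE = SL - TL - NL + DI - DT = 142 - 88 - 46 + 24 - 12 = 20

20 dB


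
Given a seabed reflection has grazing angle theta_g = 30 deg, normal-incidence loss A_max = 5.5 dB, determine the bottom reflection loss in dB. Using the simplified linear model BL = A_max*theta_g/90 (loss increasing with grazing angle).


1.83 dB


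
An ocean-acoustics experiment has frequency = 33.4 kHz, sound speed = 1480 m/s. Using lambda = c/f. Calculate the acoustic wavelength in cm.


lambda = c/f = 1480 / 33400 = 0.0443 m = 4.43 cm

4.43 cm


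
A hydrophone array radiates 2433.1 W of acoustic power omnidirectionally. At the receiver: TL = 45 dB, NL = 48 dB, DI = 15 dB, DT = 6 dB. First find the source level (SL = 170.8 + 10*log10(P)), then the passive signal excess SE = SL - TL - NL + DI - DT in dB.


Step 1: SL = 170.8 + 10*log10(2433.1) = 204.66 dB
Step 2: SE = SL - TL - NL + DI - DT = 204.66 - 45 - 48 + 15 - 6 = 120.66

120.66 dB


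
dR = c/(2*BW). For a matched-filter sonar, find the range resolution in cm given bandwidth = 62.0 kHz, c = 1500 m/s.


1.21 cm


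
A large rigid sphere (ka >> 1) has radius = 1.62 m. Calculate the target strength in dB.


TS = 10*log10(1.62^2 / 4) = 10*log10(0.6561) = -1.83

-1.83 dB


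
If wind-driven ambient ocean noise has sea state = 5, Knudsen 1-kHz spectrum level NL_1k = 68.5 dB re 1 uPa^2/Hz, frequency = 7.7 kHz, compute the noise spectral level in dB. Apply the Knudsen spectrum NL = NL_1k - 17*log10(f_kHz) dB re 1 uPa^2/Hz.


53.43 dB


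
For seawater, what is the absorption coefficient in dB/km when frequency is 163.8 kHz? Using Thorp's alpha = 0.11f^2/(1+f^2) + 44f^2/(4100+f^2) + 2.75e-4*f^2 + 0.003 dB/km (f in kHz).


f^2 = 26830.44
alpha = 0.11*26830.44/(1+26830.44) + 44*26830.44/(4100+26830.44) + 2.75e-4*26830.44 + 0.003 = 45.659

45.659 dB/km


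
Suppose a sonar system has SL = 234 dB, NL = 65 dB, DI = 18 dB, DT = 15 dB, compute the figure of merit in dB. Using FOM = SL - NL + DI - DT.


172 dB


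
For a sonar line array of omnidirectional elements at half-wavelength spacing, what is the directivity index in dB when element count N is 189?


DI = 10*log10(189) = 22.76

22.76 dB


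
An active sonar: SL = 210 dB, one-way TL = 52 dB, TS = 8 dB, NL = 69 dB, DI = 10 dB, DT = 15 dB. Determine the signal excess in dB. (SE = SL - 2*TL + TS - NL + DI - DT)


SE = SL - 2*TL + TS - NL + DI - DT = 210 - 2*52 + (8) - 69 + 10 - 15 = 40

40 dB


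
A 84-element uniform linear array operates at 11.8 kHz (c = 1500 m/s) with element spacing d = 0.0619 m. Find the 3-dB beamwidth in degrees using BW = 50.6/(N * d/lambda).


1.24 deg


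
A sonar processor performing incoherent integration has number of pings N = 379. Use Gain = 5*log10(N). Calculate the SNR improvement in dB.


Gain = 5*log10(379) = 12.89

12.89 dB


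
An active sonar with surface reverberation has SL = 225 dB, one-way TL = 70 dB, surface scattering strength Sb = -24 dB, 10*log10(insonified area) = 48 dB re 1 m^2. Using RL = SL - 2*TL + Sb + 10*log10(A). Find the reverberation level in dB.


RL = SL - 2*TL + Sb + 10*log10(A) = 225 - 2*70 + (-24) + 48 = 109

109 dB


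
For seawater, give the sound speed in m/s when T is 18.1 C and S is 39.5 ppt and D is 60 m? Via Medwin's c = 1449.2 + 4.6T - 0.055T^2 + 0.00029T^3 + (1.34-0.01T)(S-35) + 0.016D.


c = 1449.2 + 4.6*18.1 - 0.055*18.1^2 + 0.00029*18.1^3 + (1.34 - 0.01*18.1)*(39.5 - 35) + 0.016*60 = 1522.34

1522.34 m/s


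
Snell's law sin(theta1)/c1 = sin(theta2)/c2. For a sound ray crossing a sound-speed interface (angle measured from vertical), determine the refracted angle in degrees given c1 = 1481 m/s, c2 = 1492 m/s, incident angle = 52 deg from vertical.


sin(theta2) = (c2/c1)*sin(theta1) = (1492/1481)*sin(52 deg) = 0.79386
theta2 = arcsin(0.79386) = 52.55

52.55 deg


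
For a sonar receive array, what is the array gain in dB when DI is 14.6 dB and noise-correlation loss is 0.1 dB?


AG = DI - L_corr = 14.6 - 0.1 = 14.5

14.5 dB


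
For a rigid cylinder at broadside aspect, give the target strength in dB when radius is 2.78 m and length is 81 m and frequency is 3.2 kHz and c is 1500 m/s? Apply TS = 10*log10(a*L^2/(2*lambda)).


lambda = 1500/3200 = 0.46875 m
TS = 10*log10(2.78*81^2/(2*0.46875)) = 42.89

42.89 dB


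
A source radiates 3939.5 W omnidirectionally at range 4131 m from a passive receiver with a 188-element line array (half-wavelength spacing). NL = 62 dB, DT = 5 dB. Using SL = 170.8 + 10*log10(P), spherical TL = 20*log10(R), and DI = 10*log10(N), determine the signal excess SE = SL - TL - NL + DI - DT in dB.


Step 1: SL = 170.8 + 10*log10(3939.5) = 206.75 dB
Step 2: TL = 20*log10(4131) = 72.32 dB
Step 3: DI = 10*log10(188) = 22.74 dB
Step 4: SE = SL - TL - NL + DI - DT = 206.75 - 72.32 - 62 + 22.74 - 5 = 90.17

90.17 dB


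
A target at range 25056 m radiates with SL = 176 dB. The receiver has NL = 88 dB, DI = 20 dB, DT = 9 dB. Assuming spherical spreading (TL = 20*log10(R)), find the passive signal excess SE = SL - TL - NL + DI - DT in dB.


Step 1: TL = 20*log10(25056) = 87.98 dB
Step 2: SE = 176 - 87.98 - 88 + 20 - 9 = 11.02

11.02 dB


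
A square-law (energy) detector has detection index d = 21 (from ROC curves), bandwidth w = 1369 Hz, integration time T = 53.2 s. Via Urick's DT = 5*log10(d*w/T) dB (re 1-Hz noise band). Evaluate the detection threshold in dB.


DT = 5*log10(d*w/T) = 5*log10(21 * 1369 / 53.2) = 5*log10(540.39) = 13.66

13.66 dB


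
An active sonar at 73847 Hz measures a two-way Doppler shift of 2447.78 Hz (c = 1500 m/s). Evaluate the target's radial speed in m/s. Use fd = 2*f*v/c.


From fd = 2*f*v/c, v = c*fd/(2*f) = 1500 * 2447.78 / (2*73847) = 24.86

24.86 m/s


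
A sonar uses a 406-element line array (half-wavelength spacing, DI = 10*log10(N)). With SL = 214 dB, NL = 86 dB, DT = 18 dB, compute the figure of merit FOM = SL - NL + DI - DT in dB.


136.09 dB


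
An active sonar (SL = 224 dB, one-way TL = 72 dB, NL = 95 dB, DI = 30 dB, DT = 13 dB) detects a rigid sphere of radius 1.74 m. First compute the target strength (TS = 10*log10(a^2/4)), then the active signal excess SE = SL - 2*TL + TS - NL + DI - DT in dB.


Step 1: TS = 10*log10(1.74^2/4) = -1.21 dB
Step 2: SE = SL - 2*TL + TS - NL + DI - DT = 224 - 2*72 + (-1.21) - 95 + 30 - 13 = 0.79

0.79 dB


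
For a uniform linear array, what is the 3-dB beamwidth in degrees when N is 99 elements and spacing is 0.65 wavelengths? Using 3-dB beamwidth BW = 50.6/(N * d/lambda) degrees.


BW = 50.6 / (99 * 0.65) = 50.6 / 64.35 = 0.79

0.79 deg


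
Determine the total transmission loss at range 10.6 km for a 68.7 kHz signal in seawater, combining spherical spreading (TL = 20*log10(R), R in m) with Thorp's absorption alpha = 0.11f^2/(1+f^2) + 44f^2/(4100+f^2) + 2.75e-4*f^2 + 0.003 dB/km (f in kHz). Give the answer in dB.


Step 1 (Thorp): alpha = 0.11*4719.69/(1+4719.69) + 44*4719.69/(4100+4719.69) + 2.75e-4*4719.69 + 0.003 = 24.9567 dB/km
Step 2: TL_spread = 20*log10(10600) = 80.51 dB
Step 3: TL_abs = alpha*R = 24.9567 * 10.6 = 264.54 dB
Step 4: TL_total = 80.51 + 264.54 = 345.05

345.05 dB


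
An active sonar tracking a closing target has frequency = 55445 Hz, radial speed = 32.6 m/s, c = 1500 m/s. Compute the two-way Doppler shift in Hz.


fd = 2*f*v/c = 2 * 55445 * 32.6 / 1500 = 2410.01

2410.01 Hz


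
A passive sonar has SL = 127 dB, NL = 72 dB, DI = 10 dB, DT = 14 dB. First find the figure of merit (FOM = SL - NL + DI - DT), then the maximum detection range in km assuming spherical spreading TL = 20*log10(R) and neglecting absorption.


Step 1: FOM = SL - NL + DI - DT = 127 - 72 + 10 - 14 = 51 dB
Step 2: at max range FOM = TL = 20*log10(R), so R = 10^(51/20) = 354.81 m = 0.35 km

0.35 km


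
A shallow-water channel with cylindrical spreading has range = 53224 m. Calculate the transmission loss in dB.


TL = 10*log10(53224) = 47.26

47.26 dB


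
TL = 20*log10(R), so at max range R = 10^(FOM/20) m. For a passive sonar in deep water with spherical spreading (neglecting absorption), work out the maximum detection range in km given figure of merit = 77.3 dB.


7.33 km


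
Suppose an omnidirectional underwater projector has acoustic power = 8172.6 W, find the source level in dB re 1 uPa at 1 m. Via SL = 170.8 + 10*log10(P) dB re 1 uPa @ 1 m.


SL = 170.8 + 10*log10(8172.6) = 170.8 + 39.12 = 209.92

209.92 dB


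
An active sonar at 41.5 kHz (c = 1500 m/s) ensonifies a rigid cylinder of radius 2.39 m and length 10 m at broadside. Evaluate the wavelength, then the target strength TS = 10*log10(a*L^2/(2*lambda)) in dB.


Step 1: lambda = c/f = 1500/41500 = 0.03614 m
Step 2: TS = 10*log10(a*L^2/(2*lambda)) = 10*log10(2.39*10^2/(2*0.03614)) = 35.19

35.19 dB


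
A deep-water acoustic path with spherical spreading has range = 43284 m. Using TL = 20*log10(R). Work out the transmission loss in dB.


TL = 20*log10(43284) = 92.73

92.73 dB


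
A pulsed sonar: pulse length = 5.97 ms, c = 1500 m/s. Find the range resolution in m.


4.4775 m


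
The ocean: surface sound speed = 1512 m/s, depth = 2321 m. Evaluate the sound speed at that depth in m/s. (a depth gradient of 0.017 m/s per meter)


c = 1512 + 0.017 * 2321 = 1551.457

1551.457 m/s


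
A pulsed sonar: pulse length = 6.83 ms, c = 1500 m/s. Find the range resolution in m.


5.1225 m


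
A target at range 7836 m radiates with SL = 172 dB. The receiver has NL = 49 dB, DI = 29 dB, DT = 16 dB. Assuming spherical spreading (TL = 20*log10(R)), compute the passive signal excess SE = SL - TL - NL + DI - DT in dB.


58.12 dB


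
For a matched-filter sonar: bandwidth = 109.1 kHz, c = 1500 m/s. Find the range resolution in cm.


dR = c/(2*BW) = 1500 / (2 * 109.1e3) = 0.0069 m = 0.69 cm

0.69 cm


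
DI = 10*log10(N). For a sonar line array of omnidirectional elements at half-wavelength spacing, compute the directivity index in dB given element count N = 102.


DI = 10*log10(102) = 20.09

20.09 dB


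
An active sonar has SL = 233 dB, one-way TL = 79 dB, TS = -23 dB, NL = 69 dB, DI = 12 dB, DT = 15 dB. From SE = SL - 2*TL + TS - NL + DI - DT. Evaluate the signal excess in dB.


SE = SL - 2*TL + TS - NL + DI - DT = 233 - 2*79 + (-23) - 69 + 12 - 15 = -20

-20 dB


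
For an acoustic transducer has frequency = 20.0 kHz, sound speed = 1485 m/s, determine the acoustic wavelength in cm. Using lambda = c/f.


7.42 cm


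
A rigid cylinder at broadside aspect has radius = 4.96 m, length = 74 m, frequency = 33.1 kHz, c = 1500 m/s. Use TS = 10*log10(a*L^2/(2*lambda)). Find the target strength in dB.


lambda = 1500/33100 = 0.04532 m
TS = 10*log10(4.96*74^2/(2*0.04532)) = 54.77

54.77 dB


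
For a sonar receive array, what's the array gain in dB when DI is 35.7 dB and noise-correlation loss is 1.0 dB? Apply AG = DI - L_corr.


AG = DI - L_corr = 35.7 - 1.0 = 34.7

34.7 dB


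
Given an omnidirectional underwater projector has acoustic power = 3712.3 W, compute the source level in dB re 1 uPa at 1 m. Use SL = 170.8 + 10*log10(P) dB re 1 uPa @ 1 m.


SL = 170.8 + 10*log10(3712.3) = 170.8 + 35.7 = 206.5

206.5 dB


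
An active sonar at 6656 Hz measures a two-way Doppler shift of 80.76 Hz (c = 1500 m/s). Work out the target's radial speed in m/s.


From fd = 2*f*v/c, v = c*fd/(2*f) = 1500 * 80.76 / (2*6656) = 9.1

9.1 m/s


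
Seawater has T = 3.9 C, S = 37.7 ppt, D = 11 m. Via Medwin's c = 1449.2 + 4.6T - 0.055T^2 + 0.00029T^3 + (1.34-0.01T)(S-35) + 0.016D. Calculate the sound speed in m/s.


c = 1449.2 + 4.6*3.9 - 0.055*3.9^2 + 0.00029*3.9^3 + (1.34 - 0.01*3.9)*(37.7 - 35) + 0.016*11 = 1470.01

1470.01 m/s


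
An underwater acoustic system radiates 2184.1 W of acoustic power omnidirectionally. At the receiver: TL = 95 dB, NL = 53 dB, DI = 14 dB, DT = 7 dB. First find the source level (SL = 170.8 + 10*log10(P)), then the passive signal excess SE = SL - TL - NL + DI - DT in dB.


Step 1: SL = 170.8 + 10*log10(2184.1) = 204.19 dB
Step 2: SE = SL - TL - NL + DI - DT = 204.19 - 95 - 53 + 14 - 7 = 63.19

63.19 dB


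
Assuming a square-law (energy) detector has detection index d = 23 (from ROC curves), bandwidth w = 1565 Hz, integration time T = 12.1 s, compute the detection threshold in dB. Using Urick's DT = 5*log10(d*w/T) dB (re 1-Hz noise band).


17.37 dB


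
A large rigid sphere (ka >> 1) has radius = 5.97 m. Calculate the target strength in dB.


9.5 dB


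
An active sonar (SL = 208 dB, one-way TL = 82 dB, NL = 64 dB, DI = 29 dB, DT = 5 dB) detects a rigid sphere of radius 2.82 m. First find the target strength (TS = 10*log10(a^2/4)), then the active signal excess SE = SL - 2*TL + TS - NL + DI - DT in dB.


Step 1: TS = 10*log10(2.82^2/4) = 2.98 dB
Step 2: SE = SL - 2*TL + TS - NL + DI - DT = 208 - 2*82 + (2.98) - 64 + 29 - 5 = 6.98

6.98 dB


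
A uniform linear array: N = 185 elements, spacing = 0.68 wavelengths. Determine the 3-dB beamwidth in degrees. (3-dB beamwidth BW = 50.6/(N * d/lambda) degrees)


BW = 50.6 / (185 * 0.68) = 50.6 / 125.8 = 0.4

0.4 deg


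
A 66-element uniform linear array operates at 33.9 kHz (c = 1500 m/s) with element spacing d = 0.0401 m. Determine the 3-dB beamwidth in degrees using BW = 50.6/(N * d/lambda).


Step 1: lambda = 1500/33900 = 0.04425 m
Step 2: d/lambda = 0.0401/0.04425 = 0.9062
Step 3: BW = 50.6/(N * d/lambda) = 50.6/(66 * 0.9062) = 0.85

0.85 deg


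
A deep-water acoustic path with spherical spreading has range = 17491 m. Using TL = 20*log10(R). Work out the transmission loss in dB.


84.86 dB


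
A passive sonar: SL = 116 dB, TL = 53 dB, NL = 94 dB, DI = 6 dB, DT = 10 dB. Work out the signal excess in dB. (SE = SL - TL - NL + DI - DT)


SE = SL - TL - NL + DI - DT = 116 - 53 - 94 + 6 - 10 = -35

-35 dB


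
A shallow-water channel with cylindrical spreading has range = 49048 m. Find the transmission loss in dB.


TL = 10*log10(49048) = 46.91

46.91 dB


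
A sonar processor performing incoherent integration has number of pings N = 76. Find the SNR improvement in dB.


9.4 dB


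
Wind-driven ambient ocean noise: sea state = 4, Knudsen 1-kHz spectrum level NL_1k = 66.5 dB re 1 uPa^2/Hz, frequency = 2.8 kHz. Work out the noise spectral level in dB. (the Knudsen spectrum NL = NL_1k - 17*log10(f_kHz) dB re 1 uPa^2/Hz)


NL = NL_1k - 17*log10(f_kHz) = 66.5 - 17*log10(2.8) = 66.5 - (7.6) = 58.9

58.9 dB


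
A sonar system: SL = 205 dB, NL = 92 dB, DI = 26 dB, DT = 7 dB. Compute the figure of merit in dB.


132 dB


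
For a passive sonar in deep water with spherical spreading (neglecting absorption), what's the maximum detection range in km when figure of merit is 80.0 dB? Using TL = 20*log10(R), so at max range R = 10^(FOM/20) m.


At max range FOM = TL, so 20*log10(R) = 80.0
R = 10^(80.0/20) = 10000.0 m = 10.0 km

10.0 km


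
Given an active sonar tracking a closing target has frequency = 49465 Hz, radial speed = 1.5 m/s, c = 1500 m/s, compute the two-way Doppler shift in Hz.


98.93 Hz


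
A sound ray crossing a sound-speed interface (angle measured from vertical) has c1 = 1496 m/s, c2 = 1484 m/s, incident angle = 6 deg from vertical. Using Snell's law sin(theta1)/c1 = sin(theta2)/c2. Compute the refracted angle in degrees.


sin(theta2) = (c2/c1)*sin(theta1) = (1484/1496)*sin(6 deg) = 0.10369
theta2 = arcsin(0.10369) = 5.95

5.95 deg


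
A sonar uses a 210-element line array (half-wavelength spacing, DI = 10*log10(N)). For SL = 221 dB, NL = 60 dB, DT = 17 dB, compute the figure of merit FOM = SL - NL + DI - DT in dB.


Step 1: DI = 10*log10(210) = 23.22 dB
Step 2: FOM = SL - NL + DI - DT = 221 - 60 + 23.22 - 17 = 167.22

167.22 dB


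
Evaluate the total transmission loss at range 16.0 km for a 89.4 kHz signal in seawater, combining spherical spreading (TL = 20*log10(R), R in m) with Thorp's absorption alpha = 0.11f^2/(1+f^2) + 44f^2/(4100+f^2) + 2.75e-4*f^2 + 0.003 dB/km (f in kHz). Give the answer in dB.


586.36 dB


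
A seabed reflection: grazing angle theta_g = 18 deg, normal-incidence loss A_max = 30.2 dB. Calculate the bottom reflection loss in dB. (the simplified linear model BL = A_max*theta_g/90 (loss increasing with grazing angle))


BL = A_max * theta_g / 90 = 30.2 * 18 / 90 = 6.04

6.04 dB


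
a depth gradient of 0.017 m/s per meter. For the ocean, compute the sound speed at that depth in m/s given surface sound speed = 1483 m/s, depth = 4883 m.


1566.011 m/s


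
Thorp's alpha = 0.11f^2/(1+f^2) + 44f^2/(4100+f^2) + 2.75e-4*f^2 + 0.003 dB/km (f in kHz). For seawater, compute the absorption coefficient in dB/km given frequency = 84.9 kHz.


f^2 = 7208.01
alpha = 0.11*7208.01/(1+7208.01) + 44*7208.01/(4100+7208.01) + 2.75e-4*7208.01 + 0.003 = 30.142

30.142 dB/km


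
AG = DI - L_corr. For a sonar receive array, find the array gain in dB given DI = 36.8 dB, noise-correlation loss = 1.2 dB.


35.6 dB


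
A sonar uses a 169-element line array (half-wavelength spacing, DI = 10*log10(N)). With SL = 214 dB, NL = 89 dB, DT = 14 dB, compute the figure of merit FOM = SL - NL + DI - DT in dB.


Step 1: DI = 10*log10(169) = 22.28 dB
Step 2: FOM = SL - NL + DI - DT = 214 - 89 + 22.28 - 14 = 133.28

133.28 dB


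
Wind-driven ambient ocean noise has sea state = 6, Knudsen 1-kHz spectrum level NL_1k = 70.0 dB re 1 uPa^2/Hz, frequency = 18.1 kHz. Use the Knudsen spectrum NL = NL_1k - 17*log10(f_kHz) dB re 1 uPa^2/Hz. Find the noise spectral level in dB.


NL = NL_1k - 17*log10(f_kHz) = 70.0 - 17*log10(18.1) = 70.0 - (21.38) = 48.62

48.62 dB


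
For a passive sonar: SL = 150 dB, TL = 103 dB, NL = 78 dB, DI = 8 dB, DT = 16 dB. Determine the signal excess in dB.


SE = SL - TL - NL + DI - DT = 150 - 103 - 78 + 8 - 16 = -39

-39 dB


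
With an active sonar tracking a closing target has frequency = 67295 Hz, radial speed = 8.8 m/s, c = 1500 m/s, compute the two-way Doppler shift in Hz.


fd = 2*f*v/c = 2 * 67295 * 8.8 / 1500 = 789.59

789.59 Hz


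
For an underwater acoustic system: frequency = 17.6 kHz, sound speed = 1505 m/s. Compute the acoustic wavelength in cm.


lambda = c/f = 1505 / 17600 = 0.0855 m = 8.55 cm

8.55 cm


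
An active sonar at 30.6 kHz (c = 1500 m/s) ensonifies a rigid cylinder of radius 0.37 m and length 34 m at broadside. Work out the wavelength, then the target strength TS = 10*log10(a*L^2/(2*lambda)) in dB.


Step 1: lambda = c/f = 1500/30600 = 0.04902 m
Step 2: TS = 10*log10(a*L^2/(2*lambda)) = 10*log10(0.37*34^2/(2*0.04902)) = 36.4

36.4 dB


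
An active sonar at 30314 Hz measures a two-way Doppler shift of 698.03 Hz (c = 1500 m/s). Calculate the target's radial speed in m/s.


17.27 m/s


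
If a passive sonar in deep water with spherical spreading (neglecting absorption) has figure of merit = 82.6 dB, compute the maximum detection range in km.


At max range FOM = TL, so 20*log10(R) = 82.6
R = 10^(82.6/20) = 13489.63 m = 13.49 km

13.49 km


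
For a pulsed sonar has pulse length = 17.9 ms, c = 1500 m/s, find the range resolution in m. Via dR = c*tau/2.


13.425 m


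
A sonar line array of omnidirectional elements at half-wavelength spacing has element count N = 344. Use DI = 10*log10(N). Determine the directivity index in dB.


DI = 10*log10(344) = 25.37

25.37 dB


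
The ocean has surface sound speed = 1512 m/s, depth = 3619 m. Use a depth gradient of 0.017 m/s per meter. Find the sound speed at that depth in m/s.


c = 1512 + 0.017 * 3619 = 1573.523

1573.523 m/s


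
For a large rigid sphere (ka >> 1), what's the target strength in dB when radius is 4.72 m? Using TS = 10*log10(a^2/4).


TS = 10*log10(4.72^2 / 4) = 10*log10(5.5696) = 7.46

7.46 dB


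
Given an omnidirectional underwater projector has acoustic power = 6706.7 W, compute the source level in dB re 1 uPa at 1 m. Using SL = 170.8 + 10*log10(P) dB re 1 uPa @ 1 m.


SL = 170.8 + 10*log10(6706.7) = 170.8 + 38.27 = 209.07

209.07 dB


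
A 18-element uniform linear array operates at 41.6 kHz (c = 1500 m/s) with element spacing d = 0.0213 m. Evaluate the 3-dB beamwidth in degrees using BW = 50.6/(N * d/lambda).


Step 1: lambda = 1500/41600 = 0.03606 m
Step 2: d/lambda = 0.0213/0.03606 = 0.5907
Step 3: BW = 50.6/(N * d/lambda) = 50.6/(18 * 0.5907) = 4.76

4.76 deg


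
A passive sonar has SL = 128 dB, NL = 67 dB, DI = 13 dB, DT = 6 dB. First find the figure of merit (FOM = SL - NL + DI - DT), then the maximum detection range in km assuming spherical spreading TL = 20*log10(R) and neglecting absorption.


Step 1: FOM = SL - NL + DI - DT = 128 - 67 + 13 - 6 = 68 dB
Step 2: at max range FOM = TL = 20*log10(R), so R = 10^(68/20) = 2511.89 m = 2.51 km

2.51 km


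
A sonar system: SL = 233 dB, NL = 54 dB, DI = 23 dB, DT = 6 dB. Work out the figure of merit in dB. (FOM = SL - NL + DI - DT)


196 dB


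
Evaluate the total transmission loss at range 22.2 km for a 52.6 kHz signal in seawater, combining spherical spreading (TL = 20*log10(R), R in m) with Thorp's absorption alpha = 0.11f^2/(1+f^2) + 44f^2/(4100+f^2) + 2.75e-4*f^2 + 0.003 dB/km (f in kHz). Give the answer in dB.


Step 1 (Thorp): alpha = 0.11*2766.76/(1+2766.76) + 44*2766.76/(4100+2766.76) + 2.75e-4*2766.76 + 0.003 = 18.6023 dB/km
Step 2: TL_spread = 20*log10(22200) = 86.93 dB
Step 3: TL_abs = alpha*R = 18.6023 * 22.2 = 412.97 dB
Step 4: TL_total = 86.93 + 412.97 = 499.9

499.9 dB


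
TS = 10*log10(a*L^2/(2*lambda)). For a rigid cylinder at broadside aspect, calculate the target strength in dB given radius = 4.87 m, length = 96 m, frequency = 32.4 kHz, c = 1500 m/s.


56.85 dB


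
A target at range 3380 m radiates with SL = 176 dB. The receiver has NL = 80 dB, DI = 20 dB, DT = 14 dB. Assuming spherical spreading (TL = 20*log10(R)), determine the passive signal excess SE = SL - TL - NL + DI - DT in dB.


31.42 dB


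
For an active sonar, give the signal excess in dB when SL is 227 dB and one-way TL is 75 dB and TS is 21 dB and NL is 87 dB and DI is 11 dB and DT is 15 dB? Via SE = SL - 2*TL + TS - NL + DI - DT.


7 dB


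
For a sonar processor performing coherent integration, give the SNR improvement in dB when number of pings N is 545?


27.36 dB


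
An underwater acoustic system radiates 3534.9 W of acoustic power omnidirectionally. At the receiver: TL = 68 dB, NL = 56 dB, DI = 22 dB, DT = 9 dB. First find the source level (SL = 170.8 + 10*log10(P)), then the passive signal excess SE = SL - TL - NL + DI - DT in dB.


Step 1: SL = 170.8 + 10*log10(3534.9) = 206.28 dB
Step 2: SE = SL - TL - NL + DI - DT = 206.28 - 68 - 56 + 22 - 9 = 95.28

95.28 dB


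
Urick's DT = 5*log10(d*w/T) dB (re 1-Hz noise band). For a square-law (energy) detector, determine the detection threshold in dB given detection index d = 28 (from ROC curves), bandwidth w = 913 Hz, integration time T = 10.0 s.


DT = 5*log10(d*w/T) = 5*log10(28 * 913 / 10.0) = 5*log10(2556.4) = 17.04

17.04 dB


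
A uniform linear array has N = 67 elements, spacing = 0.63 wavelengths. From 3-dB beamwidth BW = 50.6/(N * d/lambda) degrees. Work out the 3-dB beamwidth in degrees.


BW = 50.6 / (67 * 0.63) = 50.6 / 42.21 = 1.2

1.2 deg


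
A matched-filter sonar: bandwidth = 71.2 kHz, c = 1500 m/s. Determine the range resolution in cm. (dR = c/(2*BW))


dR = c/(2*BW) = 1500 / (2 * 71.2e3) = 0.0105 m = 1.05 cm

1.05 cm


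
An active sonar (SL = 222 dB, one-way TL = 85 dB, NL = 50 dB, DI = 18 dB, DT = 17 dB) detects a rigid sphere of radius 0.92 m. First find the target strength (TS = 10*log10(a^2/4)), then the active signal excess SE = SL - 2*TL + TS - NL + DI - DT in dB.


Step 1: TS = 10*log10(0.92^2/4) = -6.74 dB
Step 2: SE = SL - 2*TL + TS - NL + DI - DT = 222 - 2*85 + (-6.74) - 50 + 18 - 17 = -3.74

-3.74 dB


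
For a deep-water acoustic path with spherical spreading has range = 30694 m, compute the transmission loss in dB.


TL = 20*log10(30694) = 89.74

89.74 dB


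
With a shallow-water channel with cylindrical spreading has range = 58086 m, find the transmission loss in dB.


TL = 10*log10(58086) = 47.64

47.64 dB


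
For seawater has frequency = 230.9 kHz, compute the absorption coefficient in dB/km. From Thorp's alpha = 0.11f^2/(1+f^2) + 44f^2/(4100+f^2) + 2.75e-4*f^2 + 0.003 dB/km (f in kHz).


f^2 = 53314.81
alpha = 0.11*53314.81/(1+53314.81) + 44*53314.81/(4100+53314.81) + 2.75e-4*53314.81 + 0.003 = 55.633

55.633 dB/km


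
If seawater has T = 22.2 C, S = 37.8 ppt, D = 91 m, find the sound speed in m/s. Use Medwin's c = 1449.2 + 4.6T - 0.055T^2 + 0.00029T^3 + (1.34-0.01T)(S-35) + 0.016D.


c = 1449.2 + 4.6*22.2 - 0.055*22.2^2 + 0.00029*22.2^3 + (1.34 - 0.01*22.2)*(37.8 - 35) + 0.016*91 = 1531.97

1531.97 m/s


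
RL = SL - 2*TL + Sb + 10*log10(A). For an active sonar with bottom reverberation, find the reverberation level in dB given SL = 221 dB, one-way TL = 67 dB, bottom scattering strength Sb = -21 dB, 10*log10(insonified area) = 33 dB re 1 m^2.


RL = SL - 2*TL + Sb + 10*log10(A) = 221 - 2*67 + (-21) + 33 = 99

99 dB


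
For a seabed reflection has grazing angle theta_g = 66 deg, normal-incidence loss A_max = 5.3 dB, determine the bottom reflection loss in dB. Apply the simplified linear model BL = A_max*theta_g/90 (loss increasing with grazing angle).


3.89 dB


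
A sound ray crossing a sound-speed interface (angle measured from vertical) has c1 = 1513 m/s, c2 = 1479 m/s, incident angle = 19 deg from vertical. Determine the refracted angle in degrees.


sin(theta2) = (c2/c1)*sin(theta1) = (1479/1513)*sin(19 deg) = 0.31825
theta2 = arcsin(0.31825) = 18.56

18.56 deg


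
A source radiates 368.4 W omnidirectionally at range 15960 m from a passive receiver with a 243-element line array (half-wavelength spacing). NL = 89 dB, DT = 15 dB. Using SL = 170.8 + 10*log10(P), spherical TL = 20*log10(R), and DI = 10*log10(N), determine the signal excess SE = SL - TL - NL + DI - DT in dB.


Step 1: SL = 170.8 + 10*log10(368.4) = 196.46 dB
Step 2: TL = 20*log10(15960) = 84.06 dB
Step 3: DI = 10*log10(243) = 23.86 dB
Step 4: SE = SL - TL - NL + DI - DT = 196.46 - 84.06 - 89 + 23.86 - 15 = 32.26

32.26 dB


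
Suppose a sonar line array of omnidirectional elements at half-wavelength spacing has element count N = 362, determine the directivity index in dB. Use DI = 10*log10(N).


25.59 dB


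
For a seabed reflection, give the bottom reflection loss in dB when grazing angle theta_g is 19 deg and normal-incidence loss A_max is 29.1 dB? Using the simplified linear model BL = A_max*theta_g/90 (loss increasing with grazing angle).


BL = A_max * theta_g / 90 = 29.1 * 19 / 90 = 6.14

6.14 dB


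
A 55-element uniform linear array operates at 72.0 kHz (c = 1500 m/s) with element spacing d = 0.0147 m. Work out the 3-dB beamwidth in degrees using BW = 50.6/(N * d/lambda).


Step 1: lambda = 1500/72000 = 0.02083 m
Step 2: d/lambda = 0.0147/0.02083 = 0.7057
Step 3: BW = 50.6/(N * d/lambda) = 50.6/(55 * 0.7057) = 1.3

1.3 deg


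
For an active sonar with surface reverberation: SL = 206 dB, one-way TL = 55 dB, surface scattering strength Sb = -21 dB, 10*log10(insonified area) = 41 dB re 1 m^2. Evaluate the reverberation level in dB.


RL = SL - 2*TL + Sb + 10*log10(A) = 206 - 2*55 + (-21) + 41 = 116

116 dB


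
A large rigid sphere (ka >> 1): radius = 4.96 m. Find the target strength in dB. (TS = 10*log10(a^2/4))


TS = 10*log10(4.96^2 / 4) = 10*log10(6.1504) = 7.89

7.89 dB


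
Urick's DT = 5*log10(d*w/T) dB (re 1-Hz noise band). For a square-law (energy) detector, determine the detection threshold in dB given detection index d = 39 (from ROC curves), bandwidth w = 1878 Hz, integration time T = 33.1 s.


DT = 5*log10(d*w/T) = 5*log10(39 * 1878 / 33.1) = 5*log10(2212.75) = 16.72

16.72 dB


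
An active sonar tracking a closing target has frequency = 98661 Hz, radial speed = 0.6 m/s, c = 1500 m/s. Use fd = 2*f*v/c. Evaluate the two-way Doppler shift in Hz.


fd = 2*f*v/c = 2 * 98661 * 0.6 / 1500 = 78.93

78.93 Hz


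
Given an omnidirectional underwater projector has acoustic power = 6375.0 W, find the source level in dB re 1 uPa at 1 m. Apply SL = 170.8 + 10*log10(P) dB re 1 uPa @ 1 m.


208.84 dB


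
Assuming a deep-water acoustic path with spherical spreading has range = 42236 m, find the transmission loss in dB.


92.51 dB


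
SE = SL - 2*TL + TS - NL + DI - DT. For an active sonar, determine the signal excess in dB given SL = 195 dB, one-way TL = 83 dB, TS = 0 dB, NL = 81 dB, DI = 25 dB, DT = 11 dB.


SE = SL - 2*TL + TS - NL + DI - DT = 195 - 2*83 + (0) - 81 + 25 - 11 = -38

-38 dB


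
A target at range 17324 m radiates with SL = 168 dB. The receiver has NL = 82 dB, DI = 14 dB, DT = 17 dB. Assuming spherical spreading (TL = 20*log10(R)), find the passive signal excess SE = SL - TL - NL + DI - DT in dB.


Step 1: TL = 20*log10(17324) = 84.77 dB
Step 2: SE = 168 - 84.77 - 82 + 14 - 17 = -1.77

-1.77 dB


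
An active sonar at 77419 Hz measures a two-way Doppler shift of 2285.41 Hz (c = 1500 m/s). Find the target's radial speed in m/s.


22.14 m/s


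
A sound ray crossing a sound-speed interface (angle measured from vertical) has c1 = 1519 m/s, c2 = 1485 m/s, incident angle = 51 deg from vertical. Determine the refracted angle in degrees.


sin(theta2) = (c2/c1)*sin(theta1) = (1485/1519)*sin(51 deg) = 0.75975
theta2 = arcsin(0.75975) = 49.44

49.44 deg


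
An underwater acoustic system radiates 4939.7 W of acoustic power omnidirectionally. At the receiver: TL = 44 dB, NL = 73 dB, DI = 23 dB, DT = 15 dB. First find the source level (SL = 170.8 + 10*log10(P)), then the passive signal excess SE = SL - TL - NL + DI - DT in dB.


Step 1: SL = 170.8 + 10*log10(4939.7) = 207.74 dB
Step 2: SE = SL - TL - NL + DI - DT = 207.74 - 44 - 73 + 23 - 15 = 98.74

98.74 dB


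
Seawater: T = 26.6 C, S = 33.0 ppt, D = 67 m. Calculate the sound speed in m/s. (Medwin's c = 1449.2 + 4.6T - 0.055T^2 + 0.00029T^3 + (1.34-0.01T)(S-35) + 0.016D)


c = 1449.2 + 4.6*26.6 - 0.055*26.6^2 + 0.00029*26.6^3 + (1.34 - 0.01*26.6)*(33.0 - 35) + 0.016*67 = 1537.03

1537.03 m/s


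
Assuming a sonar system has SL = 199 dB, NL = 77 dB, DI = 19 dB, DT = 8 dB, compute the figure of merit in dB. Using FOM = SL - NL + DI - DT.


FOM = SL - NL + DI - DT = 199 - 77 + 19 - 8 = 133

133 dB


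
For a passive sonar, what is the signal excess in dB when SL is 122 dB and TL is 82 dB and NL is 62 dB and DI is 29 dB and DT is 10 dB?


SE = SL - TL - NL + DI - DT = 122 - 82 - 62 + 29 - 10 = -3

-3 dB


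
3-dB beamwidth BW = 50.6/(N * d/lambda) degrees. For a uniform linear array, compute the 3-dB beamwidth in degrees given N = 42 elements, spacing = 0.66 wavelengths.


BW = 50.6 / (42 * 0.66) = 50.6 / 27.72 = 1.83

1.83 deg


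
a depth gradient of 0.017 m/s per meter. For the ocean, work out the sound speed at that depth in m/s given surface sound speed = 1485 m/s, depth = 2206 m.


c = 1485 + 0.017 * 2206 = 1522.502

1522.502 m/s


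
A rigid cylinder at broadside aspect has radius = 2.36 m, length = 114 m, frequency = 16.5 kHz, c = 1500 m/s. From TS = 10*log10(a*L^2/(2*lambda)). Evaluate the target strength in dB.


52.27 dB


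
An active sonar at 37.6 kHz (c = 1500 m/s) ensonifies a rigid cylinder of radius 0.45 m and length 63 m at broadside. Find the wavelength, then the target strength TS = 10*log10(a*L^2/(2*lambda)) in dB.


Step 1: lambda = c/f = 1500/37600 = 0.03989 m
Step 2: TS = 10*log10(a*L^2/(2*lambda)) = 10*log10(0.45*63^2/(2*0.03989)) = 43.5

43.5 dB


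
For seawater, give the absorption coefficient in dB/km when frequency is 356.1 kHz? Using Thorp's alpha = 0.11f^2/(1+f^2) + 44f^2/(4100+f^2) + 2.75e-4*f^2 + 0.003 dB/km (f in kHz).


f^2 = 126807.21
alpha = 0.11*126807.21/(1+126807.21) + 44*126807.21/(4100+126807.21) + 2.75e-4*126807.21 + 0.003 = 77.607

77.607 dB/km


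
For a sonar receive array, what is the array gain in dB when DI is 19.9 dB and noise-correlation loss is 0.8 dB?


AG = DI - L_corr = 19.9 - 0.8 = 19.1

19.1 dB


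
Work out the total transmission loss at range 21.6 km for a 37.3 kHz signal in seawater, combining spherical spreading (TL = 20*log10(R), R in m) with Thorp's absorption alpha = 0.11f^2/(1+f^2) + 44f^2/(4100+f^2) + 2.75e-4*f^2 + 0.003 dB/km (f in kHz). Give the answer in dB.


Step 1 (Thorp): alpha = 0.11*1391.29/(1+1391.29) + 44*1391.29/(4100+1391.29) + 2.75e-4*1391.29 + 0.003 = 11.6435 dB/km
Step 2: TL_spread = 20*log10(21600) = 86.69 dB
Step 3: TL_abs = alpha*R = 11.6435 * 21.6 = 251.5 dB
Step 4: TL_total = 86.69 + 251.5 = 338.19

338.19 dB


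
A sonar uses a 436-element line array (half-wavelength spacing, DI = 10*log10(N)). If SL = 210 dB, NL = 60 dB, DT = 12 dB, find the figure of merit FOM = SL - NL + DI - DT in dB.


Step 1: DI = 10*log10(436) = 26.39 dB
Step 2: FOM = SL - NL + DI - DT = 210 - 60 + 26.39 - 12 = 164.39

164.39 dB


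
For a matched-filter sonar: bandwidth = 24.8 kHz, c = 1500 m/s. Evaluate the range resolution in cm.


dR = c/(2*BW) = 1500 / (2 * 24.8e3) = 0.0302 m = 3.02 cm

3.02 cm


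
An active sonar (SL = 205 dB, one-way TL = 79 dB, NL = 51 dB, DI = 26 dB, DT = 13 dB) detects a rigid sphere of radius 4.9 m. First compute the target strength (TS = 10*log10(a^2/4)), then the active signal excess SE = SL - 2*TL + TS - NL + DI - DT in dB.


Step 1: TS = 10*log10(4.9^2/4) = 7.78 dB
Step 2: SE = SL - 2*TL + TS - NL + DI - DT = 205 - 2*79 + (7.78) - 51 + 26 - 13 = 16.78

16.78 dB


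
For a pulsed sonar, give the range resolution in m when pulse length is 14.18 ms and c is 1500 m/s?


10.635 m


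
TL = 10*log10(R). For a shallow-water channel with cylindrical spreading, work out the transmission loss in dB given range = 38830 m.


TL = 10*log10(38830) = 45.89

45.89 dB


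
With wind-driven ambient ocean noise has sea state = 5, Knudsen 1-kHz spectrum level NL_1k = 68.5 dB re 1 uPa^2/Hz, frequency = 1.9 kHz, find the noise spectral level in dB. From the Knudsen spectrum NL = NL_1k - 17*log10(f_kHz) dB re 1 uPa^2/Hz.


NL = NL_1k - 17*log10(f_kHz) = 68.5 - 17*log10(1.9) = 68.5 - (4.74) = 63.76

63.76 dB


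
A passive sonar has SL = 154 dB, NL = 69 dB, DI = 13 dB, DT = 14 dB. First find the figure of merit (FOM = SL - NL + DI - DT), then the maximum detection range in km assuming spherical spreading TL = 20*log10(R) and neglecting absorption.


Step 1: FOM = SL - NL + DI - DT = 154 - 69 + 13 - 14 = 84 dB
Step 2: at max range FOM = TL = 20*log10(R), so R = 10^(84/20) = 15848.93 m = 15.85 km

15.85 km


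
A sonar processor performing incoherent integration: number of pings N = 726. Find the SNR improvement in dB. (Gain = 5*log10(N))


Gain = 5*log10(726) = 14.3

14.3 dB


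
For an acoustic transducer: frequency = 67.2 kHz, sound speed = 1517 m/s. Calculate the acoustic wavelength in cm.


lambda = c/f = 1517 / 67200 = 0.0226 m = 2.26 cm

2.26 cm


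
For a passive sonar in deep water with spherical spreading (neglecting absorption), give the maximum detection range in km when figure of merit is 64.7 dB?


At max range FOM = TL, so 20*log10(R) = 64.7
R = 10^(64.7/20) = 1717.91 m = 1.72 km

1.72 km


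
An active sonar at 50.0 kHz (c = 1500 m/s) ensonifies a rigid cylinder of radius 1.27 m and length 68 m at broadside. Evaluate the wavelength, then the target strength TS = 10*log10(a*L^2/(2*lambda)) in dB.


Step 1: lambda = c/f = 1500/50000 = 0.03 m
Step 2: TS = 10*log10(a*L^2/(2*lambda)) = 10*log10(1.27*68^2/(2*0.03)) = 49.91

49.91 dB


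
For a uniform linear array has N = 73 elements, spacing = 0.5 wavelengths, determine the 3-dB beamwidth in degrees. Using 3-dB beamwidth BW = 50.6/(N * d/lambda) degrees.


BW = 50.6 / (73 * 0.5) = 50.6 / 36.5 = 1.39

1.39 deg


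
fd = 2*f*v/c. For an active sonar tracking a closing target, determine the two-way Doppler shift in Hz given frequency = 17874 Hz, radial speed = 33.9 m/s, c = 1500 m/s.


807.9 Hz


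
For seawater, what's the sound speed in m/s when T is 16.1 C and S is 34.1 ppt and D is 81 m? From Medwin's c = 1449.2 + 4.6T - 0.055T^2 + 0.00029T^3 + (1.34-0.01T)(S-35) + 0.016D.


c = 1449.2 + 4.6*16.1 - 0.055*16.1^2 + 0.00029*16.1^3 + (1.34 - 0.01*16.1)*(34.1 - 35) + 0.016*81 = 1510.45

1510.45 m/s


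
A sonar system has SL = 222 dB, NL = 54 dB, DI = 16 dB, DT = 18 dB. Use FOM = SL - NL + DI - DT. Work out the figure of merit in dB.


FOM = SL - NL + DI - DT = 222 - 54 + 16 - 18 = 166

166 dB


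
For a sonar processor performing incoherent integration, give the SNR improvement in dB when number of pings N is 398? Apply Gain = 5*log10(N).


13.0 dB


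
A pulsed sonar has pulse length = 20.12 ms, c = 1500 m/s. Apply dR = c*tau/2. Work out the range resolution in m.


dR = c*tau/2 = 1500 * 20.12e-3 / 2 = 15.09

15.09 m


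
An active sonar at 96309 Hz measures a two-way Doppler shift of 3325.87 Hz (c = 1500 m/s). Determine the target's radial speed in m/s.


25.9 m/s


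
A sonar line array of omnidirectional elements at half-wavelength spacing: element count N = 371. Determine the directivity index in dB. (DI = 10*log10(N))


25.69 dB


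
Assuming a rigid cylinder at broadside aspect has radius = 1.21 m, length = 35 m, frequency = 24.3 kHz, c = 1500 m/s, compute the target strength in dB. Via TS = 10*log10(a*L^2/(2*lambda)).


lambda = 1500/24300 = 0.06173 m
TS = 10*log10(1.21*35^2/(2*0.06173)) = 40.79

40.79 dB


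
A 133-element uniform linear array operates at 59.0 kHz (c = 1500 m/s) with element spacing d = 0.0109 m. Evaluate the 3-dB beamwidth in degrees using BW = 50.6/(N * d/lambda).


Step 1: lambda = 1500/59000 = 0.02542 m
Step 2: d/lambda = 0.0109/0.02542 = 0.4288
Step 3: BW = 50.6/(N * d/lambda) = 50.6/(133 * 0.4288) = 0.89

0.89 deg


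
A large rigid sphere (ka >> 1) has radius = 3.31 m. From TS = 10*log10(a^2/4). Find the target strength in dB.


TS = 10*log10(3.31^2 / 4) = 10*log10(2.739025) = 4.38

4.38 dB


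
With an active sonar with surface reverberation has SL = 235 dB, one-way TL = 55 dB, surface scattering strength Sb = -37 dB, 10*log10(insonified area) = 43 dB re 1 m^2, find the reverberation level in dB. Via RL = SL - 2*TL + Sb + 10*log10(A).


RL = SL - 2*TL + Sb + 10*log10(A) = 235 - 2*55 + (-37) + 43 = 131

131 dB


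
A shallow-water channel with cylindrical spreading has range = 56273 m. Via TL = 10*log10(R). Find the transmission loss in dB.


TL = 10*log10(56273) = 47.5

47.5 dB


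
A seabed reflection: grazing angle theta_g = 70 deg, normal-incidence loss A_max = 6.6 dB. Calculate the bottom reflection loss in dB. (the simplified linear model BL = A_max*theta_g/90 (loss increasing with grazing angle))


5.13 dB


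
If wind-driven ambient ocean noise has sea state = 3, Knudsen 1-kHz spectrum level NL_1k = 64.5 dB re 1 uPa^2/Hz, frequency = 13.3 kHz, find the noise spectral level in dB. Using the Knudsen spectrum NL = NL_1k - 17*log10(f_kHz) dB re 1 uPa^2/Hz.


NL = NL_1k - 17*log10(f_kHz) = 64.5 - 17*log10(13.3) = 64.5 - (19.11) = 45.39

45.39 dB
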